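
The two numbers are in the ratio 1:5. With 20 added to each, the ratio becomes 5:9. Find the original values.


Let A = 1k, B = 5k.
(1k + 20) / (5k + 20) = 5/9
Cross-multiply: 9(1k + 20) = 5(5k + 20)
9k + 180 = 25k + 100
9k - 25k = 100 - 180
-16k = -80
k = -80/-16 = 5
A = 1×5 = 5, B = 5×5 = 25
= A = 5, B = 25

A = 5, B = 25


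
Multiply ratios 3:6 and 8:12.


Compound ratio = (3×8) : (6×12)
= 24:72
GCD = 24
= 1:3

1:3


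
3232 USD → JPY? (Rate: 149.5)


Amount × rate = 3232 × 149.5
= 483184.00 JPY

483184.00 JPY


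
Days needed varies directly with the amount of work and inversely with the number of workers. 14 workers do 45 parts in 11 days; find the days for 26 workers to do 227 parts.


Days ∝ work / workers, so d₂ = d₁ × (m₁/m₂) × (w₂/w₁)
Workers factor (inverse): 14/26 ≈ 0.5385
Work factor (direct): 227/45 ≈ 5.0444
d₂ = 11 × 14/26 × 227/45 = (11 × 14 × 227) / (26 × 45) = 34958/1170
≈ 29.88 days

29.88 days


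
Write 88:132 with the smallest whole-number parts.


GCD(88, 132) = 44
88/44 : 132/44
= 2:3

2:3


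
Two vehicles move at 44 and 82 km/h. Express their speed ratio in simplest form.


Ratio = 44:82
GCD = 2
Simplified = 22:41
Time ratio (same distance) = 41:22
Speed ratio = 22:41

22:41


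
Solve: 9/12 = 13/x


Cross multiply: 9 × x = 12 × 13
9x = 156
x = 156 / 9
= 17.33

17.33


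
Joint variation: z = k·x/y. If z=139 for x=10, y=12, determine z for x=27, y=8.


z = k·x/y
Solve for k using the known point: k = z·y/x = 139×12/10 = 1668/10 = 166.8000
Now evaluate at x=27, y=8:
z = k × 27 / 8 = (1668 × 27) / (10 × 8) = 45036/80
= 562.9500

562.9500


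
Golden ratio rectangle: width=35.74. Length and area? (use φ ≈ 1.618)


φ = (1 + √5) / 2 ≈ 1.618
Length = width × φ = 35.74 × 1.618 = 57.82732
≈ 57.83
Area = width × length = 35.74 × 57.82732 = 2066.7484168 ≈ 2066.75
= Length: 57.83, Area: 2066.75

Length: 57.83, Area: 2066.75


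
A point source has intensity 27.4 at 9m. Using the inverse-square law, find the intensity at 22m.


I₁d₁² = I₂d₂²
I₂ = I₁ × (d₁/d₂)²
= 27.4 × (9/22)²
= 27.4 × 81/484
= 2219.4/484
≈ 4.5855

4.5855


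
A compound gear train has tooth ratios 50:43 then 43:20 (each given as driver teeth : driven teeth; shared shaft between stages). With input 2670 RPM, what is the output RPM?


Stage 1: RPM_B = RPM_A × t_A/t_B = 2670 × 50/43 = 133500/43 ≈ 3104.65
B and C share a shaft → RPM_C = RPM_B
Stage 2: RPM_D = RPM_C × t_C/t_D = RPM_A × (t_A×t_C)/(t_B×t_D)
Overall ratio = (50×43)/(43×20) = 2150/860
RPM_D = 2670 × 2150/860 = 5740500/860
= 6675.00 RPM

6675.00 RPM


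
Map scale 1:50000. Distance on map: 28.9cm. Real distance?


Real distance = map distance × scale
= 28.9cm × 50000
= 1445000 cm = 14450.0 m
= 14.450 km

14.450 km


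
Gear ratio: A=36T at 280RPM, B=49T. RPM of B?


Gear ratio = 36:49 = 36:49
RPM_B = RPM_A × (teeth_A / teeth_B)
= 280 × (36/49)
= 205.7 RPM

205.7 RPM


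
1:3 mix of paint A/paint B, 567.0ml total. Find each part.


Total parts = 1 + 3 = 4
paint A: 567.0 × 1/4 = 141.8ml
paint B: 567.0 × 3/4 = 425.3ml
= 141.8ml and 425.3ml

141.8ml and 425.3ml


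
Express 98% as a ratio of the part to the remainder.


98% means 98 parts out of 100; remainder = 2
Part : remainder = 98:2
GCD = 2
= 49:1

49:1


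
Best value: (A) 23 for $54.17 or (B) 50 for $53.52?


Deal A: $54.17/23 = $2.3552/unit
Deal B: $53.52/50 = $1.0704/unit
B is cheaper per unit
= Deal B

Deal B


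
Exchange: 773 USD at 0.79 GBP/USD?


Amount × rate = 773 × 0.79
= 610.67 GBP

610.67 GBP


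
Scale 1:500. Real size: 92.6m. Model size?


Model size = real / scale
= 92.6 / 500
= 0.1852 m

0.1852 m


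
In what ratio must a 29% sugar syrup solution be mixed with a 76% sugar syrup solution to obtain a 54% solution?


Let x parts of 29% mix with y parts of 76%.
29x + 76y = 54(x + y)
29x + 76y = 54x + 54y
x(29 - 54) = y(54 - 76)
x/y = (76 - 54)/(54 - 29) = 22/25
Simplify: 22:25
= 22:25

22:25


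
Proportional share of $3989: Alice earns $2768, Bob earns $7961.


Total income = 2768 + 7961 = $10729
Alice: $3989 × 2768/10729 = $1029.13
Bob: $3989 × 7961/10729 = $2959.87
= Alice: $1029.13, Bob: $2959.87

Alice: $1029.13, Bob: $2959.87


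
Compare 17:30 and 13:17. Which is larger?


17/30 = 0.5667
13/17 = 0.7647
0.5667 < 0.7647, so 17:30 is less
= 13:17

13:17


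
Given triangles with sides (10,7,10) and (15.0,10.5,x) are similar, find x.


Scale factor = 15.0/10 = 1.5
Missing side = 10 × 1.5
= 15.0

15.0


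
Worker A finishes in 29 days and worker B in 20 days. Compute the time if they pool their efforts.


Rate of A = 1/29 per day
Rate of B = 1/20 per day
Combined rate = 1/29 + 1/20 = 49/580 ≈ 0.0845 per day
Days = 1 / combined rate = 580/49
≈ 11.84 days

11.84 days


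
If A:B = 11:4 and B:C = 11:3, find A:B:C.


Match B: multiply A:B by 11 → 121:44
Multiply B:C by 4 → 44:12
Combined: 121:44:12
GCD = 1
= 121:44:12

121:44:12


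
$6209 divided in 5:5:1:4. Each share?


Total parts = 5 + 5 + 1 + 4 = 15
Part 1: 6209 × 5/15 = 2069.67
Part 2: 6209 × 5/15 = 2069.67
Part 3: 6209 × 1/15 = 413.93
Part 4: 6209 × 4/15 = 1655.73
= Part 1: $2069.67, Part 2: $2069.67, Part 3: $413.93, Part 4: $1655.73

Part 1: $2069.67, Part 2: $2069.67, Part 3: $413.93, Part 4: $1655.73


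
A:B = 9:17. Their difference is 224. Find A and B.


Let A = 9k, B = 17k.
17k - 9k = 224
8k = 224 → k = 224/8 = 28
A = 9×28 = 252, B = 17×28 = 476
= A = 252, B = 476

A = 252, B = 476


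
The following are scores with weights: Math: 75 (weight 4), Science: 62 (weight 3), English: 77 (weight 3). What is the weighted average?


Numerator = 75×4 + 62×3 + 77×3
= 300 + 186 + 231
= 717
Total weight = 10
Weighted avg = 717/10
= 71.70

71.70


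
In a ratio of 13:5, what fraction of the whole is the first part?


Total parts = 13 + 5 = 18
First part: 13/18 = 13/18
= 13/18

13/18


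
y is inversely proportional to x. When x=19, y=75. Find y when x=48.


Inverse proportion: x × y = constant
k = 19 × 75 = 1425
y₂ = k / 48 = 1425 / 48
= 29.69

29.69


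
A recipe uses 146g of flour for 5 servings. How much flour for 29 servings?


Direct proportion: y/x = constant
k = 146/5 = 29.2000
y₂ = k × 29 = 146 × 29 / 5 = 4234/5
= 846.80

846.80


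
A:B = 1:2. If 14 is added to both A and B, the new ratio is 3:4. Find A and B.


Let A = 1k, B = 2k.
(1k + 14) / (2k + 14) = 3/4
Cross-multiply: 4(1k + 14) = 3(2k + 14)
4k + 56 = 6k + 42
4k - 6k = 42 - 56
-2k = -14
k = -14/-2 = 7
A = 1×7 = 7, B = 2×7 = 14
= A = 7, B = 14

A = 7, B = 14


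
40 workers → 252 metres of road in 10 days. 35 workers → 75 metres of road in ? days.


Days ∝ work / workers, so d₂ = d₁ × (m₁/m₂) × (w₂/w₁)
Workers factor (inverse): 40/35 ≈ 1.1429
Work factor (direct): 75/252 ≈ 0.2976
d₂ = 10 × 40/35 × 75/252 = (10 × 40 × 75) / (35 × 252) = 30000/8820
≈ 3.40 days

3.40 days


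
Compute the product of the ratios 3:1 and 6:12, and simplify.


Compound ratio = (3×6) : (1×12)
= 18:12
GCD = 6
= 3:2

3:2


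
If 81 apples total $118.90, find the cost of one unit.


Unit rate = total / quantity
= 118.90 / 81
= $1.47 per unit

$1.47 per unit


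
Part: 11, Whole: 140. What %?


Percentage = (part / whole) × 100
= (11 / 140) × 100
≈ 7.86%

7.86%


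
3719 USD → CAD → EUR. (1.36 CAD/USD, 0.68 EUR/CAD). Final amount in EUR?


Step 1: 3719 USD × 1.36 = 5057.84 CAD
Step 2: 5057.84 CAD × 0.68 = 3439.33 EUR
Implied rate USD→EUR = 1.36 × 0.68 = 0.9248
= 3439.33 EUR

3439.33 EUR


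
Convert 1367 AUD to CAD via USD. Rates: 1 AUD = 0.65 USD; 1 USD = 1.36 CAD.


Step 1: 1367 AUD × 0.65 = 888.55 USD
Step 2: 888.55 USD × 1.36 = 1208.43 CAD
Implied rate AUD→CAD = 0.65 × 1.36 = 0.8840
= 1208.43 CAD

1208.43 CAD


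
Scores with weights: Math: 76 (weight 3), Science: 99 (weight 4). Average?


Numerator = 76×3 + 99×4
= 228 + 396
= 624
Total weight = 7
Weighted avg = 624/7
= 89.14

89.14


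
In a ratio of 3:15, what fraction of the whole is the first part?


Total parts = 3 + 15 = 18
First part: 3/18 = 1/6
= 1/6

1/6


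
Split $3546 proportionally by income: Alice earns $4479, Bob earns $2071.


Total income = 4479 + 2071 = $6550
Alice: $3546 × 4479/6550 = $2424.81
Bob: $3546 × 2071/6550 = $1121.19
= Alice: $2424.81, Bob: $1121.19

Alice: $2424.81, Bob: $1121.19


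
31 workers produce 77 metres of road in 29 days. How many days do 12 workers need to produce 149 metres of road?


Days ∝ work / workers, so d₂ = d₁ × (m₁/m₂) × (w₂/w₁)
Workers factor (inverse): 31/12 ≈ 2.5833
Work factor (direct): 149/77 ≈ 1.9351
d₂ = 29 × 31/12 × 149/77 = (29 × 31 × 149) / (12 × 77) = 133951/924
≈ 144.97 days

144.97 days


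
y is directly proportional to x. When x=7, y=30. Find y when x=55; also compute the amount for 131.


Direct proportion: y/x = constant
k = 30/7 ≈ 4.2857
y at x=55: k × 55 = 30 × 55 / 7 = 1650/7 ≈ 235.71
y at x=131: k × 131 = 30 × 131 / 7 = 3930/7 ≈ 561.43
= 235.71 and 561.43

235.71 and 561.43


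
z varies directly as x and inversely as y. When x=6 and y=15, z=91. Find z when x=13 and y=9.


z = k·x/y
Solve for k using the known point: k = z·y/x = 91×15/6 = 1365/6 = 227.5000
Now evaluate at x=13, y=9:
z = k × 13 / 9 = (1365 × 13) / (6 × 9) = 17745/54
≈ 328.6111

328.6111


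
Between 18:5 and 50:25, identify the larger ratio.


18/5 = 3.6000
50/25 = 2.0000
3.6000 > 2.0000, so 18:5 is greater
= 18:5

18:5


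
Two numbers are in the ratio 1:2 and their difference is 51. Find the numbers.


Let A = 1k, B = 2k.
2k - 1k = 51
1k = 51 → k = 51/1 = 51
A = 1×51 = 51, B = 2×51 = 102
= A = 51, B = 102

A = 51, B = 102


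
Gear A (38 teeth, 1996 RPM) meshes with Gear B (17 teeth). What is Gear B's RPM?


Gear ratio = 38:17 = 38:17
RPM_B = RPM_A × (teeth_A / teeth_B)
= 1996 × (38/17)
= 4461.6 RPM

4461.6 RPM


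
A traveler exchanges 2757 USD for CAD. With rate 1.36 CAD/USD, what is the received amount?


Amount × rate = 2757 × 1.36
= 3749.52 CAD

3749.52 CAD


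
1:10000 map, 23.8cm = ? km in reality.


Real distance = map distance × scale
= 23.8cm × 10000
= 238000 cm = 2380.0 m
= 2.380 km

2.380 km


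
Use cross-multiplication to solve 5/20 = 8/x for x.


Cross multiply: 5 × x = 20 × 8
5x = 160
x = 160 / 5
= 32.00

32.00


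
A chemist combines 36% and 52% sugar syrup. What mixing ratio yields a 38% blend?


Let x parts of 36% mix with y parts of 52%.
36x + 52y = 38(x + y)
36x + 52y = 38x + 38y
x(36 - 38) = y(38 - 52)
x/y = (52 - 38)/(38 - 36) = 14/2
Simplify: 7:1
= 7:1

7:1


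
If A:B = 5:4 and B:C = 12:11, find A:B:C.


Match B: multiply A:B by 12 → 60:48
Multiply B:C by 4 → 48:44
Combined: 60:48:44
GCD = 4
= 15:12:11

15:12:11


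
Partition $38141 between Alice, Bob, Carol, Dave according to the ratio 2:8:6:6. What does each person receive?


Total parts = 2 + 8 + 6 + 6 = 22
Alice: 38141 × 2/22 = 3467.36
Bob: 38141 × 8/22 = 13869.45
Carol: 38141 × 6/22 = 10402.09
Dave: 38141 × 6/22 = 10402.09
= Alice: $3467.36, Bob: $13869.45, Carol: $10402.09, Dave: $10402.09

Alice: $3467.36, Bob: $13869.45, Carol: $10402.09, Dave: $10402.09


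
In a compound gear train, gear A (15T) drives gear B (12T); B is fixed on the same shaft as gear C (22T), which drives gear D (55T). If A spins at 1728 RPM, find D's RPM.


Stage 1: RPM_B = RPM_A × t_A/t_B = 1728 × 15/12 = 25920/12 = 2160.00
B and C share a shaft → RPM_C = RPM_B
Stage 2: RPM_D = RPM_C × t_C/t_D = RPM_A × (t_A×t_C)/(t_B×t_D)
Overall ratio = (15×22)/(12×55) = 330/660
RPM_D = 1728 × 330/660 = 570240/660
= 864.00 RPM

864.00 RPM


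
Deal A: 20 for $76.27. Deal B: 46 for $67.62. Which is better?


Deal A: $76.27/20 = $3.8135/unit
Deal B: $67.62/46 = $1.4700/unit
B is cheaper per unit
= Deal B

Deal B


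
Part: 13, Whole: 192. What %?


Percentage = (part / whole) × 100
= (13 / 192) × 100
≈ 6.77%

6.77%


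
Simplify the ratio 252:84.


GCD(252, 84) = 84
252/84 : 84/84
= 3:1

3:1


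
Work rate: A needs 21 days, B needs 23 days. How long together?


Rate of A = 1/21 per day
Rate of B = 1/23 per day
Combined rate = 1/21 + 1/23 = 44/483 ≈ 0.0911 per day
Days = 1 / combined rate = 483/44
≈ 10.98 days

10.98 days


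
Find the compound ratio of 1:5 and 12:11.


Compound ratio = (1×12) : (5×11)
= 12:55
GCD = 1
= 12:55

12:55


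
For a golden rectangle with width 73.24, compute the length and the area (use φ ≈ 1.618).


φ = (1 + √5) / 2 ≈ 1.618
Length = width × φ = 73.24 × 1.618 = 118.50232
≈ 118.50
Area = width × length = 73.24 × 118.50232 = 8679.1099168 ≈ 8679.11
= Length: 118.50, Area: 8679.11

Length: 118.50, Area: 8679.11


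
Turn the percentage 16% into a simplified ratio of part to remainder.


16% means 16 parts out of 100; remainder = 84
Part : remainder = 16:84
GCD = 4
= 4:21

4:21


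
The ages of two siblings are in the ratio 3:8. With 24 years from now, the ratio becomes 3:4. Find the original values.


Let A = 3k, B = 8k.
(3k + 24) / (8k + 24) = 3/4
Cross-multiply: 4(3k + 24) = 3(8k + 24)
12k + 96 = 24k + 72
12k - 24k = 72 - 96
-12k = -24
k = -24/-12 = 2
A = 3×2 = 6, B = 8×2 = 16
= A = 6, B = 16

A = 6, B = 16


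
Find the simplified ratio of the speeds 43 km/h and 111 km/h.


Ratio = 43:111
GCD = 1
Simplified = 43:111
Time ratio (same distance) = 111:43
Speed ratio = 43:111

43:111


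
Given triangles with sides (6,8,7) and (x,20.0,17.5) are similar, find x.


Scale factor = 20.0/8 = 2.5
Missing side = 6 × 2.5
= 15.0

15.0


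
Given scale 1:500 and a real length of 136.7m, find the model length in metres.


Model size = real / scale
= 136.7 / 500
= 0.2734 m

0.2734 m


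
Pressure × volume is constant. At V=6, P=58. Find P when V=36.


Inverse proportion: x × y = constant
k = 6 × 58 = 348
y₂ = k / 36 = 348 / 36
= 9.67

9.67


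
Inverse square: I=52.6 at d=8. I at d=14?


I₁d₁² = I₂d₂²
I₂ = I₁ × (d₁/d₂)²
= 52.6 × (8/14)²
= 52.6 × 64/196
= 3366.4/196
≈ 17.1755

17.1755


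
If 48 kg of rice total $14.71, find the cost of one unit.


Unit rate = total / quantity
= 14.71 / 48
= $0.31 per unit

$0.31 per unit


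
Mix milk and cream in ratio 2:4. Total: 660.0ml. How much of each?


Total parts = 2 + 4 = 6
milk: 660.0 × 2/6 = 220.0ml
cream: 660.0 × 4/6 = 440.0ml
= 220.0ml and 440.0ml

220.0ml and 440.0ml


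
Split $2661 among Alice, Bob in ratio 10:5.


Total parts = 10 + 5 = 15
Alice: 2661 × 10/15 = 1774.00
Bob: 2661 × 5/15 = 887.00
= Alice: $1774.00, Bob: $887.00

Alice: $1774.00, Bob: $887.00


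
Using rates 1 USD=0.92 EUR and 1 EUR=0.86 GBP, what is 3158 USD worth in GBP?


Step 1: 3158 USD × 0.92 = 2905.36 EUR
Step 2: 2905.36 EUR × 0.86 = 2498.61 GBP
Implied rate USD→GBP = 0.92 × 0.86 = 0.7912
= 2498.61 GBP

2498.61 GBP


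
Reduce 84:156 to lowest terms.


GCD(84, 156) = 12
84/12 : 156/12
= 7:13

7:13


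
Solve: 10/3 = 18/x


Cross multiply: 10 × x = 3 × 18
10x = 54
x = 54 / 10
= 5.40

5.40


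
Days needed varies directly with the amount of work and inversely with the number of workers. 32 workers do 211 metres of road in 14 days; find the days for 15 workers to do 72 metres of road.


Days ∝ work / workers, so d₂ = d₁ × (m₁/m₂) × (w₂/w₁)
Workers factor (inverse): 32/15 ≈ 2.1333
Work factor (direct): 72/211 ≈ 0.3412
d₂ = 14 × 32/15 × 72/211 = (14 × 32 × 72) / (15 × 211) = 32256/3165
≈ 10.19 days

10.19 days


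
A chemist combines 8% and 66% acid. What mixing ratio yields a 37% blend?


Let x parts of 8% mix with y parts of 66%.
8x + 66y = 37(x + y)
8x + 66y = 37x + 37y
x(8 - 37) = y(37 - 66)
x/y = (66 - 37)/(37 - 8) = 29/29
Simplify: 1:1
= 1:1

1:1


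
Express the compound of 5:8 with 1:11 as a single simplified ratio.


Compound ratio = (5×1) : (8×11)
= 5:88
GCD = 1
= 5:88

5:88


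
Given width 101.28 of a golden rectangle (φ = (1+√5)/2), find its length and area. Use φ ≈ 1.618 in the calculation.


φ = (1 + √5) / 2 ≈ 1.618
Length = width × φ = 101.28 × 1.618 = 163.87104
≈ 163.87
Area = width × length = 101.28 × 163.87104 = 16596.8589312 ≈ 16596.86
= Length: 163.87, Area: 16596.86

Length: 163.87, Area: 16596.86


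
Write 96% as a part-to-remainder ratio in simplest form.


96% means 96 parts out of 100; remainder = 4
Part : remainder = 96:4
GCD = 4
= 24:1

24:1


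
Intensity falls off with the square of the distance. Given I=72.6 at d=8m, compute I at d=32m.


I₁d₁² = I₂d₂²
I₂ = I₁ × (d₁/d₂)²
= 72.6 × (8/32)²
= 72.6 × 64/1024
= 4646.4/1024
= 4.5375

4.5375


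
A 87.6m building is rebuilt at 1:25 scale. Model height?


Model size = real / scale
= 87.6 / 25
= 3.5040 m

3.5040 m


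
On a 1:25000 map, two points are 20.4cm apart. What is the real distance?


Real distance = map distance × scale
= 20.4cm × 25000
= 510000 cm = 5100.0 m
= 5.100 km

5.100 km


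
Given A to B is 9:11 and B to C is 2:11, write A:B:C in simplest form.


Match B: multiply A:B by 2 → 18:22
Multiply B:C by 11 → 22:121
Combined: 18:22:121
GCD = 1
= 18:22:121

18:22:121


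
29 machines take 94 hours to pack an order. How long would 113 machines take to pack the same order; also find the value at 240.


Inverse proportion: x × y = constant
k = 29 × 94 = 2726
At x=113: k/113 = 24.12
At x=240: k/240 = 11.36
= 24.12 and 11.36

24.12 and 11.36


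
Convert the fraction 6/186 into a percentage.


Percentage = (part / whole) × 100
= (6 / 186) × 100
≈ 3.23%

3.23%


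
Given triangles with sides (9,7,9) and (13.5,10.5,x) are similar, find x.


Scale factor = 13.5/9 = 1.5
Missing side = 9 × 1.5
= 13.5

13.5


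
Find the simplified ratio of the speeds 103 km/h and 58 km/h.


Ratio = 103:58
GCD = 1
Simplified = 103:58
Time ratio (same distance) = 58:103
Speed ratio = 103:58

103:58


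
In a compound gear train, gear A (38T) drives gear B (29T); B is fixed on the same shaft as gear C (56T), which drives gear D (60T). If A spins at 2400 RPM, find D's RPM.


Stage 1: RPM_B = RPM_A × t_A/t_B = 2400 × 38/29 = 91200/29 ≈ 3144.83
B and C share a shaft → RPM_C = RPM_B
Stage 2: RPM_D = RPM_C × t_C/t_D = RPM_A × (t_A×t_C)/(t_B×t_D)
Overall ratio = (38×56)/(29×60) = 2128/1740
RPM_D = 2400 × 2128/1740 = 5107200/1740
≈ 2935.17 RPM

2935.17 RPM


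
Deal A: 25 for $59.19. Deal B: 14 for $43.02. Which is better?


Deal A: $59.19/25 = $2.3676/unit
Deal B: $43.02/14 = $3.0729/unit
A is cheaper per unit
= Deal A

Deal A


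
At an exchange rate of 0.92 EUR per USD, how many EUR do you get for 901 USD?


Amount × rate = 901 × 0.92
= 828.92 EUR

828.92 EUR


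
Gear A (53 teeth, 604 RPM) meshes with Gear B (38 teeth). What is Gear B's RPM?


Gear ratio = 53:38 = 53:38
RPM_B = RPM_A × (teeth_A / teeth_B)
= 604 × (53/38)
= 842.4 RPM

842.4 RPM


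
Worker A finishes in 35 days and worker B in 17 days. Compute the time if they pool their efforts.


Rate of A = 1/35 per day
Rate of B = 1/17 per day
Combined rate = 1/35 + 1/17 = 52/595 ≈ 0.0874 per day
Days = 1 / combined rate = 595/52
≈ 11.44 days

11.44 days


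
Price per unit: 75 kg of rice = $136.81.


Unit rate = total / quantity
= 136.81 / 75
= $1.82 per unit

$1.82 per unit


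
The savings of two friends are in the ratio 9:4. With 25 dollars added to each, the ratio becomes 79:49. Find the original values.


Let A = 9k, B = 4k.
(9k + 25) / (4k + 25) = 79/49
Cross-multiply: 49(9k + 25) = 79(4k + 25)
441k + 1225 = 316k + 1975
441k - 316k = 1975 - 1225
125k = 750
k = 750/125 = 6
A = 9×6 = 54, B = 4×6 = 24
= A = 54, B = 24

A = 54, B = 24


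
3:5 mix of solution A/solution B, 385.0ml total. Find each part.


Total parts = 3 + 5 = 8
solution A: 385.0 × 3/8 = 144.4ml
solution B: 385.0 × 5/8 = 240.6ml
= 144.4ml and 240.6ml

144.4ml and 240.6ml


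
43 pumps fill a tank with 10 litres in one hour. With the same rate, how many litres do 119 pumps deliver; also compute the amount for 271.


Direct proportion: y/x = constant
k = 10/43 ≈ 0.2326
y at x=119: k × 119 = 10 × 119 / 43 = 1190/43 ≈ 27.67
y at x=271: k × 271 = 10 × 271 / 43 = 2710/43 ≈ 63.02
= 27.67 and 63.02

27.67 and 63.02


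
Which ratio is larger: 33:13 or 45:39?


33/13 = 2.5385
45/39 = 1.1538
2.5385 > 1.1538, so 33:13 is greater
= 33:13

33:13


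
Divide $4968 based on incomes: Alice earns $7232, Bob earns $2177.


Total income = 7232 + 2177 = $9409
Alice: $4968 × 7232/9409 = $3818.53
Bob: $4968 × 2177/9409 = $1149.47
= Alice: $3818.53, Bob: $1149.47

Alice: $3818.53, Bob: $1149.47


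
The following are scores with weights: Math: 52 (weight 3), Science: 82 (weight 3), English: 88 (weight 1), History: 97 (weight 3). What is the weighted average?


Numerator = 52×3 + 82×3 + 88×1 + 97×3
= 156 + 246 + 88 + 291
= 781
Total weight = 10
Weighted avg = 781/10
= 78.10

78.10


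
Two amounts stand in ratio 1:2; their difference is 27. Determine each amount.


Let A = 1k, B = 2k.
2k - 1k = 27
1k = 27 → k = 27/1 = 27
A = 1×27 = 27, B = 2×27 = 54
= A = 27, B = 54

A = 27, B = 54


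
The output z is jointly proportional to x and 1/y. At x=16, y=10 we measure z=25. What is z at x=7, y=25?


z = k·x/y
Solve for k using the known point: k = z·y/x = 25×10/16 = 250/16 = 15.6250
Now evaluate at x=7, y=25:
z = k × 7 / 25 = (250 × 7) / (16 × 25) = 1750/400
= 4.3750

4.3750


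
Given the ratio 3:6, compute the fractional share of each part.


Total parts = 3 + 6 = 9
First part: 3/9 = 1/3
Second part: 6/9 = 2/3
= 1/3 and 2/3

1/3 and 2/3


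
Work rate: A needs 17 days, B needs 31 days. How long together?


Rate of A = 1/17 per day
Rate of B = 1/31 per day
Combined rate = 1/17 + 1/31 = 48/527 ≈ 0.0911 per day
Days = 1 / combined rate = 527/48
≈ 10.98 days

10.98 days


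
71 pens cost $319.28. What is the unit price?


Unit rate = total / quantity
= 319.28 / 71
= $4.50 per unit

$4.50 per unit


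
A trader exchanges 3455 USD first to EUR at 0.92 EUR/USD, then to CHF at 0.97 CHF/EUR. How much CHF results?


Step 1: 3455 USD × 0.92 = 3178.60 EUR
Step 2: 3178.60 EUR × 0.97 = 3083.24 CHF
Implied rate USD→CHF = 0.92 × 0.97 = 0.8924
= 3083.24 CHF

3083.24 CHF


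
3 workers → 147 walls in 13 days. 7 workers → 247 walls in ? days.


Days ∝ work / workers, so d₂ = d₁ × (m₁/m₂) × (w₂/w₁)
Workers factor (inverse): 3/7 ≈ 0.4286
Work factor (direct): 247/147 ≈ 1.6803
d₂ = 13 × 3/7 × 247/147 = (13 × 3 × 247) / (7 × 147) = 9633/1029
≈ 9.36 days

9.36 days


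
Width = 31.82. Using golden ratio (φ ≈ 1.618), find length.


φ = (1 + √5) / 2 ≈ 1.618
Length = width × φ = 31.82 × 1.618 = 51.48476
≈ 51.48

51.48


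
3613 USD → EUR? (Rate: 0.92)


Amount × rate = 3613 × 0.92
= 3323.96 EUR

3323.96 EUR


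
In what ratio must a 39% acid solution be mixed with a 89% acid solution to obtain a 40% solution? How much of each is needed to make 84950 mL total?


Let x parts of 39% mix with y parts of 89%.
39x + 89y = 40(x + y)
39x + 89y = 40x + 40y
x(39 - 40) = y(40 - 89)
x/y = (89 - 40)/(40 - 39) = 49/1
Simplify: 49:1
Total parts = 50; one part = 84950/50 = 1699.00 mL
39% solution: 49×1699.00 = 83251.00 mL
89% solution: 1×1699.00 = 1699.00 mL
= ratio 49:1; 83251.00 mL and 1699.00 mL

ratio 49:1; 83251.00 mL and 1699.00 mL


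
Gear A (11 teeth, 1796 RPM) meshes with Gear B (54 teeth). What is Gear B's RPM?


Gear ratio = 11:54 = 11:54
RPM_B = RPM_A × (teeth_A / teeth_B)
= 1796 × (11/54)
= 365.9 RPM

365.9 RPM


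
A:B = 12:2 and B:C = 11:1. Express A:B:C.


Match B: multiply A:B by 11 → 132:22
Multiply B:C by 2 → 22:2
Combined: 132:22:2
GCD = 2
= 66:11:1

66:11:1


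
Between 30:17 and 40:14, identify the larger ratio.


30/17 = 1.7647
40/14 = 2.8571
1.7647 < 2.8571, so 30:17 is less
= 40:14

40:14


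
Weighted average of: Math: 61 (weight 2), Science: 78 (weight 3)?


Numerator = 61×2 + 78×3
= 122 + 234
= 356
Total weight = 5
Weighted avg = 356/5
= 71.20

71.20


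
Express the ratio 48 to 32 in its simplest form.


GCD(48, 32) = 16
48/16 : 32/16
= 3:2

3:2


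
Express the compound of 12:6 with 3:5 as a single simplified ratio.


Compound ratio = (12×3) : (6×5)
= 36:30
GCD = 6
= 6:5

6:5


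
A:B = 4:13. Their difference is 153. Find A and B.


Let A = 4k, B = 13k.
13k - 4k = 153
9k = 153 → k = 153/9 = 17
A = 4×17 = 68, B = 13×17 = 221
= A = 68, B = 221

A = 68, B = 221


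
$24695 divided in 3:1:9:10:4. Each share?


Total parts = 3 + 1 + 9 + 10 + 4 = 27
Part 1: 24695 × 3/27 = 2743.89
Part 2: 24695 × 1/27 = 914.63
Part 3: 24695 × 9/27 = 8231.67
Part 4: 24695 × 10/27 = 9146.30
Part 5: 24695 × 4/27 = 3658.52
= Part 1: $2743.89, Part 2: $914.63, Part 3: $8231.67, Part 4: $9146.30, Part 5: $3658.52

Part 1: $2743.89, Part 2: $914.63, Part 3: $8231.67, Part 4: $9146.30, Part 5: $3658.52


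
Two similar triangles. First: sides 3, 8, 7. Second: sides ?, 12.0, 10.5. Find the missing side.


Scale factor = 12.0/8 = 1.5
Missing side = 3 × 1.5
= 4.5

4.5


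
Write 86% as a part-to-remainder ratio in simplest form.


86% means 86 parts out of 100; remainder = 14
Part : remainder = 86:14
GCD = 2
= 43:7

43:7


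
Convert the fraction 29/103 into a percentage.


Percentage = (part / whole) × 100
= (29 / 103) × 100
≈ 28.16%

28.16%


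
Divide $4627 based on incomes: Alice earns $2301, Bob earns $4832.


Total income = 2301 + 4832 = $7133
Alice: $4627 × 2301/7133 = $1492.60
Bob: $4627 × 4832/7133 = $3134.40
= Alice: $1492.60, Bob: $3134.40

Alice: $1492.60, Bob: $3134.40


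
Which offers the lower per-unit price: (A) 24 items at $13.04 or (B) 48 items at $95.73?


Deal A: $13.04/24 = $0.5433/unit
Deal B: $95.73/48 = $1.9944/unit
A is cheaper per unit
= Deal A

Deal A


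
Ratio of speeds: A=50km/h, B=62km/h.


Ratio = 50:62
GCD = 2
Simplified = 25:31
Time ratio (same distance) = 31:25
Speed ratio = 25:31

25:31


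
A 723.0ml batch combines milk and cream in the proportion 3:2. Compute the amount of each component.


Total parts = 3 + 2 = 5
milk: 723.0 × 3/5 = 433.8ml
cream: 723.0 × 2/5 = 289.2ml
= 433.8ml and 289.2ml

433.8ml and 289.2ml


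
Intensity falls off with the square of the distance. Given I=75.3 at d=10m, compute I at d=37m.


I₁d₁² = I₂d₂²
I₂ = I₁ × (d₁/d₂)²
= 75.3 × (10/37)²
= 75.3 × 100/1369
= 7530/1369
≈ 5.5004

5.5004


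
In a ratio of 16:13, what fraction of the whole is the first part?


Total parts = 16 + 13 = 29
First part: 16/29 = 16/29
= 16/29

16/29


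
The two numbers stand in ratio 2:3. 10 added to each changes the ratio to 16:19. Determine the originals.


Let A = 2k, B = 3k.
(2k + 10) / (3k + 10) = 16/19
Cross-multiply: 19(2k + 10) = 16(3k + 10)
38k + 190 = 48k + 160
38k - 48k = 160 - 190
-10k = -30
k = -30/-10 = 3
A = 2×3 = 6, B = 3×3 = 9
= A = 6, B = 9

A = 6, B = 9


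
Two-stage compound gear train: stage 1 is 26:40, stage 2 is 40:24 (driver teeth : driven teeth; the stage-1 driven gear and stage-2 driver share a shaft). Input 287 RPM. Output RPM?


Stage 1: RPM_B = RPM_A × t_A/t_B = 287 × 26/40 = 7462/40 = 186.55
B and C share a shaft → RPM_C = RPM_B
Stage 2: RPM_D = RPM_C × t_C/t_D = RPM_A × (t_A×t_C)/(t_B×t_D)
Overall ratio = (26×40)/(40×24) = 1040/960
RPM_D = 287 × 1040/960 = 298480/960
≈ 310.92 RPM

310.92 RPM


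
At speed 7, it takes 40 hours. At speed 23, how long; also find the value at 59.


Inverse proportion: x × y = constant
k = 7 × 40 = 280
At x=23: k/23 = 12.17
At x=59: k/59 = 4.75
= 12.17 and 4.75

12.17 and 4.75


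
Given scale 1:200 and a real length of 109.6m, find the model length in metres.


Model size = real / scale
= 109.6 / 200
= 0.5480 m

0.5480 m


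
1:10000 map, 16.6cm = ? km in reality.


Real distance = map distance × scale
= 16.6cm × 10000
= 166000 cm = 1660.0 m
= 1.660 km

1.660 km


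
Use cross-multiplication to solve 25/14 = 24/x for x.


Cross multiply: 25 × x = 14 × 24
25x = 336
x = 336 / 25
= 13.44

13.44


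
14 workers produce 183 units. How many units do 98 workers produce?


Direct proportion: y/x = constant
k = 183/14 ≈ 13.0714
y₂ = k × 98 = 183 × 98 / 14 = 17934/14
= 1281.00

1281.00


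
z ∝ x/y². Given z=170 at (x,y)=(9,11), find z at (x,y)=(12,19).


z = k·x/y²
Solve for k using the known point: k = z·y²/x = 170×121/9 = 20570/9 ≈ 2285.5556
Now evaluate at x=12, y=19:
z = k × 12 / 361 = (20570 × 12) / (9 × 361) = 246840/3249
≈ 75.9741

75.9741


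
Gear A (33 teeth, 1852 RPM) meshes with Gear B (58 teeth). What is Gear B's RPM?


Gear ratio = 33:58 = 33:58
RPM_B = RPM_A × (teeth_A / teeth_B)
= 1852 × (33/58)
= 1053.7 RPM

1053.7 RPM


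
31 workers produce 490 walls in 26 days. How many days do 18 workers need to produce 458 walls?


Days ∝ work / workers, so d₂ = d₁ × (m₁/m₂) × (w₂/w₁)
Workers factor (inverse): 31/18 ≈ 1.7222
Work factor (direct): 458/490 ≈ 0.9347
d₂ = 26 × 31/18 × 458/490 = (26 × 31 × 458) / (18 × 490) = 369148/8820
≈ 41.85 days

41.85 days


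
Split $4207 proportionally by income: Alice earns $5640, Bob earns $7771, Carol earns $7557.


Total income = 5640 + 7771 + 7557 = $20968
Alice: $4207 × 5640/20968 = $1131.60
Bob: $4207 × 7771/20968 = $1559.17
Carol: $4207 × 7557/20968 = $1516.23
= Alice: $1131.60, Bob: $1559.17, Carol: $1516.23

Alice: $1131.60, Bob: $1559.17, Carol: $1516.23


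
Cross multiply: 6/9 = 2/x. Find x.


Cross multiply: 6 × x = 9 × 2
6x = 18
x = 18 / 6
= 3.00

3.00


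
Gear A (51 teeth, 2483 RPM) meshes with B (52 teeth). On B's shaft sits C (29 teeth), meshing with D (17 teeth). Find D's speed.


Stage 1: RPM_B = RPM_A × t_A/t_B = 2483 × 51/52 = 126633/52 = 2435.25
B and C share a shaft → RPM_C = RPM_B
Stage 2: RPM_D = RPM_C × t_C/t_D = RPM_A × (t_A×t_C)/(t_B×t_D)
Overall ratio = (51×29)/(52×17) = 1479/884
RPM_D = 2483 × 1479/884 = 3672357/884
= 4154.25 RPM

4154.25 RPM


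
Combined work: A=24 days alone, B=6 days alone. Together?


Rate of A = 1/24 per day
Rate of B = 1/6 per day
Combined rate = 1/24 + 1/6 = 30/144 ≈ 0.2083 per day
Days = 1 / combined rate = 144/30
= 4.80 days

4.80 days


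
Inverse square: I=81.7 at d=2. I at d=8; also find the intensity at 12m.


I₁d₁² = I₂d₂²
I at 8m = 81.7 × (2/8)² = 81.7 × 4/64 = 326.8/64 ≈ 5.1063
I at 12m = 81.7 × (2/12)² = 81.7 × 4/144 = 326.8/144 ≈ 2.2694
= 5.1063 and 2.2694

5.1063 and 2.2694


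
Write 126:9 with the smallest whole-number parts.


GCD(126, 9) = 9
126/9 : 9/9
= 14:1

14:1


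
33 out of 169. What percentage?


Percentage = (part / whole) × 100
= (33 / 169) × 100
≈ 19.53%

19.53%


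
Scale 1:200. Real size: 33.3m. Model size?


Model size = real / scale
= 33.3 / 200
= 0.1665 m

0.1665 m


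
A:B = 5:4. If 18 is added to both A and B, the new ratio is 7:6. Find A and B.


Let A = 5k, B = 4k.
(5k + 18) / (4k + 18) = 7/6
Cross-multiply: 6(5k + 18) = 7(4k + 18)
30k + 108 = 28k + 126
30k - 28k = 126 - 108
2k = 18
k = 18/2 = 9
A = 5×9 = 45, B = 4×9 = 36
= A = 45, B = 36

A = 45, B = 36


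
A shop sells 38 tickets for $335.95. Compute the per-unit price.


Unit rate = total / quantity
= 335.95 / 38
= $8.84 per unit

$8.84 per unit


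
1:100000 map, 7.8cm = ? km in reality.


Real distance = map distance × scale
= 7.8cm × 100000
= 780000 cm = 7800.0 m
= 7.800 km

7.800 km


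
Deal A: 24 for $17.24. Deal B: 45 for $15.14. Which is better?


Deal A: $17.24/24 = $0.7183/unit
Deal B: $15.14/45 = $0.3364/unit
B is cheaper per unit
= Deal B

Deal B


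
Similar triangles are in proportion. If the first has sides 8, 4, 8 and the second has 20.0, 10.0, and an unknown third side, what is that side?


Scale factor = 20.0/8 = 2.5
Missing side = 8 × 2.5
= 20.0

20.0


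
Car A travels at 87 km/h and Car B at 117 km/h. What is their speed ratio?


Ratio = 87:117
GCD = 3
Simplified = 29:39
Time ratio (same distance) = 39:29
Speed ratio = 29:39

29:39


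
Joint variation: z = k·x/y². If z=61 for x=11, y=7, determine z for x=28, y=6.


z = k·x/y²
Solve for k using the known point: k = z·y²/x = 61×49/11 = 2989/11 ≈ 271.7273
Now evaluate at x=28, y=6:
z = k × 28 / 36 = (2989 × 28) / (11 × 36) = 83692/396
≈ 211.3434

211.3434


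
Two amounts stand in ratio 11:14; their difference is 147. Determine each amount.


Let A = 11k, B = 14k.
14k - 11k = 147
3k = 147 → k = 147/3 = 49
A = 11×49 = 539, B = 14×49 = 686
= A = 539, B = 686

A = 539, B = 686


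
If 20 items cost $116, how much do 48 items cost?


Direct proportion: y/x = constant
k = 116/20 = 5.8000
y₂ = k × 48 = 116 × 48 / 20 = 5568/20
= 278.40

278.40


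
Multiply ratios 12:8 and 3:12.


Compound ratio = (12×3) : (8×12)
= 36:96
GCD = 12
= 3:8

3:8


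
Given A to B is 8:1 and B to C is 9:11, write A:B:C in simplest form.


Match B: multiply A:B by 9 → 72:9
Multiply B:C by 1 → 9:11
Combined: 72:9:11
GCD = 1
= 72:9:11

72:9:11


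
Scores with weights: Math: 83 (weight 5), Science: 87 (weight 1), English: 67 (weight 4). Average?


Numerator = 83×5 + 87×1 + 67×4
= 415 + 87 + 268
= 770
Total weight = 10
Weighted avg = 770/10
= 77.00

77.00


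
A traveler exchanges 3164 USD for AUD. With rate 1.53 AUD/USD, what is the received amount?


Amount × rate = 3164 × 1.53
= 4840.92 AUD

4840.92 AUD


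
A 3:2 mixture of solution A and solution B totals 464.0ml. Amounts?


Total parts = 3 + 2 = 5
solution A: 464.0 × 3/5 = 278.4ml
solution B: 464.0 × 2/5 = 185.6ml
= 278.4ml and 185.6ml

278.4ml and 185.6ml


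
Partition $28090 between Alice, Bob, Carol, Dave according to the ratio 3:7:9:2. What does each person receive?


Total parts = 3 + 7 + 9 + 2 = 21
Alice: 28090 × 3/21 = 4012.86
Bob: 28090 × 7/21 = 9363.33
Carol: 28090 × 9/21 = 12038.57
Dave: 28090 × 2/21 = 2675.24
= Alice: $4012.86, Bob: $9363.33, Carol: $12038.57, Dave: $2675.24

Alice: $4012.86, Bob: $9363.33, Carol: $12038.57, Dave: $2675.24


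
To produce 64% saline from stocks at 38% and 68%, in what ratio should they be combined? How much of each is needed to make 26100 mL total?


Let x parts of 38% mix with y parts of 68%.
38x + 68y = 64(x + y)
38x + 68y = 64x + 64y
x(38 - 64) = y(64 - 68)
x/y = (68 - 64)/(64 - 38) = 4/26
Simplify: 2:13
Total parts = 15; one part = 26100/15 = 1740.00 mL
38% solution: 2×1740.00 = 3480.00 mL
68% solution: 13×1740.00 = 22620.00 mL
= ratio 2:13; 3480.00 mL and 22620.00 mL

ratio 2:13; 3480.00 mL and 22620.00 mL


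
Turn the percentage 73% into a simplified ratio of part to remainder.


73% means 73 parts out of 100; remainder = 27
Part : remainder = 73:27
GCD = 1
= 73:27

73:27


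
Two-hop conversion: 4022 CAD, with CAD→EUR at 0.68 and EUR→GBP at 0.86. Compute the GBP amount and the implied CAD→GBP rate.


Step 1: 4022 CAD × 0.68 = 2734.96 EUR
Step 2: 2734.96 EUR × 0.86 = 2352.07 GBP
Implied rate CAD→GBP = 0.68 × 0.86 = 0.5848
= 2352.07 GBP; implied rate 0.5848 GBP/CAD

2352.07 GBP; implied rate 0.5848 GBP/CAD


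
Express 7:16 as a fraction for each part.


Total parts = 7 + 16 = 23
First part: 7/23 = 7/23
Second part: 16/23 = 16/23
= 7/23 and 16/23

7/23 and 16/23


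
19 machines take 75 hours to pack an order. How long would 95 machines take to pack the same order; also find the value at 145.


Inverse proportion: x × y = constant
k = 19 × 75 = 1425
At x=95: k/95 = 15.00
At x=145: k/145 = 9.83
= 15.00 and 9.83

15.00 and 9.83


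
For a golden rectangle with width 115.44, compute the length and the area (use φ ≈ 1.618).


φ = (1 + √5) / 2 ≈ 1.618
Length = width × φ = 115.44 × 1.618 = 186.78192
≈ 186.78
Area = width × length = 115.44 × 186.78192 = 21562.1048448 ≈ 21562.10
= Length: 186.78, Area: 21562.10

Length: 186.78, Area: 21562.10


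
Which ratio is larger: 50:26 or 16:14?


50/26 = 1.9231
16/14 = 1.1429
1.9231 > 1.1429, so 50:26 is greater
= 50:26

50:26


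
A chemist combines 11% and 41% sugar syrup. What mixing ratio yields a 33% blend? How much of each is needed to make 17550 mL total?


Let x parts of 11% mix with y parts of 41%.
11x + 41y = 33(x + y)
11x + 41y = 33x + 33y
x(11 - 33) = y(33 - 41)
x/y = (41 - 33)/(33 - 11) = 8/22
Simplify: 4:11
Total parts = 15; one part = 17550/15 = 1170.00 mL
11% solution: 4×1170.00 = 4680.00 mL
41% solution: 11×1170.00 = 12870.00 mL
= ratio 4:11; 4680.00 mL and 12870.00 mL

ratio 4:11; 4680.00 mL and 12870.00 mL


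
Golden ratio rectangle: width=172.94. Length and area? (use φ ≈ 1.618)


φ = (1 + √5) / 2 ≈ 1.618
Length = width × φ = 172.94 × 1.618 = 279.81692
≈ 279.82
Area = width × length = 172.94 × 279.81692 = 48391.5381448 ≈ 48391.54
= Length: 279.82, Area: 48391.54

Length: 279.82, Area: 48391.54


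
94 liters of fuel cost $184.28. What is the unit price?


Unit rate = total / quantity
= 184.28 / 94
= $1.96 per unit

$1.96 per unit


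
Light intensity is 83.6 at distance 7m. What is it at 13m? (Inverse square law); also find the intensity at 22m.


I₁d₁² = I₂d₂²
I at 13m = 83.6 × (7/13)² = 83.6 × 49/169 = 4096.4/169 ≈ 24.2391
I at 22m = 83.6 × (7/22)² = 83.6 × 49/484 = 4096.4/484 ≈ 8.4636
= 24.2391 and 8.4636

24.2391 and 8.4636


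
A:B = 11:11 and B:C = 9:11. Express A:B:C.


Match B: multiply A:B by 9 → 99:99
Multiply B:C by 11 → 99:121
Combined: 99:99:121
GCD = 11
= 9:9:11

9:9:11


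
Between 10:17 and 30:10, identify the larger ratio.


10/17 = 0.5882
30/10 = 3.0000
0.5882 < 3.0000, so 10:17 is less
= 30:10

30:10


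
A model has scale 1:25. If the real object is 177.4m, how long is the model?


Model size = real / scale
= 177.4 / 25
= 7.0960 m

7.0960 m


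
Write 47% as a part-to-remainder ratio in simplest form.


47% means 47 parts out of 100; remainder = 53
Part : remainder = 47:53
GCD = 1
= 47:53

47:53


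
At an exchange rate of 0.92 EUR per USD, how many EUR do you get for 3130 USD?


Amount × rate = 3130 × 0.92
= 2879.60 EUR

2879.60 EUR


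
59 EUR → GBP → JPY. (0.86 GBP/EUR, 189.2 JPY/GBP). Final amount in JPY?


Step 1: 59 EUR × 0.86 = 50.74 GBP
Step 2: 50.74 GBP × 189.2 = 9600.01 JPY
Implied rate EUR→JPY = 0.86 × 189.2 = 162.7120
= 9600.01 JPY

9600.01 JPY


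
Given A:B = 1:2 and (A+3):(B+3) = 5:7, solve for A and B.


Let A = 1k, B = 2k.
(1k + 3) / (2k + 3) = 5/7
Cross-multiply: 7(1k + 3) = 5(2k + 3)
7k + 21 = 10k + 15
7k - 10k = 15 - 21
-3k = -6
k = -6/-3 = 2
A = 1×2 = 2, B = 2×2 = 4
= A = 2, B = 4

A = 2, B = 4


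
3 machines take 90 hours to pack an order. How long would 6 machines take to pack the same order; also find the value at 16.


Inverse proportion: x × y = constant
k = 3 × 90 = 270
At x=6: k/6 = 45.00
At x=16: k/16 = 16.88
= 45.00 and 16.88

45.00 and 16.88


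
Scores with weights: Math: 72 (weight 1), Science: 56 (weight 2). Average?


Numerator = 72×1 + 56×2
= 72 + 112
= 184
Total weight = 3
Weighted avg = 184/3
= 61.33

61.33


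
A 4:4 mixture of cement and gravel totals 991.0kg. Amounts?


Total parts = 4 + 4 = 8
cement: 991.0 × 4/8 = 495.5kg
gravel: 991.0 × 4/8 = 495.5kg
= 495.5kg and 495.5kg

495.5kg and 495.5kg
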